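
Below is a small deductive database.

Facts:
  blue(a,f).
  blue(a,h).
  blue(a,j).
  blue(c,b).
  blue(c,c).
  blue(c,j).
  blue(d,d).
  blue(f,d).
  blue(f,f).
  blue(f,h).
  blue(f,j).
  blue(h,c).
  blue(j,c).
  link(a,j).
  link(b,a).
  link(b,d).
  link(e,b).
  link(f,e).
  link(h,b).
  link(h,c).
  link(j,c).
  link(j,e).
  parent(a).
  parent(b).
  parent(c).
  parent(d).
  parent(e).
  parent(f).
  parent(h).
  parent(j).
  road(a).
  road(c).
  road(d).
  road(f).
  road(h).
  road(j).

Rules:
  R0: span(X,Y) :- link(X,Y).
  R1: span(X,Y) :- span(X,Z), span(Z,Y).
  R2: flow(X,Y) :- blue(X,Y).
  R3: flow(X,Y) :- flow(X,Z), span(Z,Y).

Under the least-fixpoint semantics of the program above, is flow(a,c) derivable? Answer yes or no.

round 1: derive span(a,j) via R0 from link(a,j)
round 1: derive span(b,a) via R0 from link(b,a)
round 1: derive span(b,d) via R0 from link(b,d)
round 1: derive span(e,b) via R0 from link(e,b)
round 1: derive span(f,e) via R0 from link(f,e)
round 1: derive span(h,b) via R0 from link(h,b)
round 1: derive span(h,c) via R0 from link(h,c)
round 1: derive span(j,c) via R0 from link(j,c)
round 1: derive span(j,e) via R0 from link(j,e)
round 1: derive flow(a,f) via R2 from blue(a,f)
round 1: derive flow(a,h) via R2 from blue(a,h)
round 1: derive flow(a,j) via R2 from blue(a,j)
round 1: derive flow(c,b) via R2 from blue(c,b)
round 1: derive flow(c,c) via R2 from blue(c,c)
round 1: derive flow(c,j) via R2 from blue(c,j)
round 1: derive flow(d,d) via R2 from blue(d,d)
round 1: derive flow(f,d) via R2 from blue(f,d)
round 1: derive flow(f,f) via R2 from blue(f,f)
round 1: derive flow(f,h) via R2 from blue(f,h)
round 1: derive flow(f,j) via R2 from blue(f,j)
round 1: derive flow(h,c) via R2 from blue(h,c)
round 1: derive flow(j,c) via R2 from blue(j,c)
round 2: derive span(a,c) via R1 from span(a,j), span(j,c)
round 2: derive span(a,e) via R1 from span(a,j), span(j,e)
round 2: derive span(b,j) via R1 from span(b,a), span(a,j)
round 2: derive span(e,a) via R1 from span(e,b), span(b,a)
round 2: derive span(e,d) via R1 from span(e,b), span(b,d)
round 2: derive span(f,b) via R1 from span(f,e), span(e,b)
round 2: derive span(h,a) via R1 from span(h,b), span(b,a)
round 2: derive span(h,d) via R1 from span(h,b), span(b,d)
round 2: derive span(j,b) via R1 from span(j,e), span(e,b)
round 2: derive flow(a,b) via R3 from flow(a,h), span(h,b)
round 2: derive flow(a,c) via R3 from flow(a,h), span(h,c)
round 2: derive flow(a,e) via R3 from flow(a,f), span(f,e)
round 2: derive flow(c,a) via R3 from flow(c,b), span(b,a)
round 2: derive flow(c,d) via R3 from flow(c,b), span(b,d)
round 2: derive flow(c,e) via R3 from flow(c,j), span(j,e)
round 2: derive flow(f,b) via R3 from flow(f,h), span(h,b)
round 2: derive flow(f,c) via R3 from flow(f,h), span(h,c)
round 2: derive flow(f,e) via R3 from flow(f,f), span(f,e)
round 3: derive span(a,a) via R1 from span(a,e), span(e,a)
round 3: derive span(a,b) via R1 from span(a,e), span(e,b)
round 3: derive span(a,d) via R1 from span(a,e), span(e,d)
round 3: derive span(b,b) via R1 from span(b,j), span(j,b)
round 3: derive span(b,c) via R1 from span(b,a), span(a,c)
round 3: derive span(b,e) via R1 from span(b,a), span(a,e)
round 3: derive span(e,c) via R1 from span(e,a), span(a,c)
round 3: derive span(e,e) via R1 from span(e,a), span(a,e)
round 3: derive span(e,j) via R1 from span(e,a), span(a,j)
round 3: derive span(f,a) via R1 from span(f,b), span(b,a)
round 3: derive span(f,d) via R1 from span(f,b), span(b,d)
round 3: derive span(f,j) via R1 from span(f,b), span(b,j)
round 3: derive span(h,e) via R1 from span(h,a), span(a,e)
round 3: derive span(h,j) via R1 from span(h,a), span(a,j)
round 3: derive span(j,a) via R1 from span(j,b), span(b,a)
round 3: derive span(j,d) via R1 from span(j,b), span(b,d)
round 3: derive span(j,j) via R1 from span(j,b), span(b,j)
round 3: derive flow(a,a) via R3 from flow(a,b), span(b,a)
round 3: derive flow(a,d) via R3 from flow(a,b), span(b,d)
round 3: derive flow(f,a) via R3 from flow(f,b), span(b,a)
round 4: derive span(f,c) via R1 from span(f,a), span(a,c)

yes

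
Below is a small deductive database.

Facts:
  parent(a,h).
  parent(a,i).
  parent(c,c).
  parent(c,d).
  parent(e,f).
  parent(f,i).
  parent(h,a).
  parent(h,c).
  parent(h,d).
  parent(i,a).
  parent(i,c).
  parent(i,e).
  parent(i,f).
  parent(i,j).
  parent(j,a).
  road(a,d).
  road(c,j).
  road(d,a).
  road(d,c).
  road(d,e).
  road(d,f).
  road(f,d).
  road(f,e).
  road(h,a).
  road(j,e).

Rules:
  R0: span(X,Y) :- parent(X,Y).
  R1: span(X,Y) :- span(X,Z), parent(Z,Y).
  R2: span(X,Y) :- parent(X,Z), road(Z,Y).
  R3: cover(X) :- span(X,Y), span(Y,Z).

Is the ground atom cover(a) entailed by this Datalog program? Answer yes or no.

round 1: derive span(a,h) via R0 from parent(a,h)
round 1: derive span(a,i) via R0 from parent(a,i)
round 1: derive span(c,c) via R0 from parent(c,c)
round 1: derive span(c,d) via R0 from parent(c,d)
round 1: derive span(e,f) via R0 from parent(e,f)
round 1: derive span(f,i) via R0 from parent(f,i)
round 1: derive span(h,a) via R0 from parent(h,a)
round 1: derive span(h,c) via R0 from parent(h,c)
round 1: derive span(h,d) via R0 from parent(h,d)
round 1: derive span(i,a) via R0 from parent(i,a)
round 1: derive span(i,c) via R0 from parent(i,c)
round 1: derive span(i,e) via R0 from parent(i,e)
round 1: derive span(i,f) via R0 from parent(i,f)
round 1: derive span(i,j) via R0 from parent(i,j)
round 1: derive span(j,a) via R0 from parent(j,a)
round 1: derive span(a,a) via R2 from parent(a,h), road(h,a)
round 1: derive span(c,a) via R2 from parent(c,d), road(d,a)
round 1: derive span(c,e) via R2 from parent(c,d), road(d,e)
round 1: derive span(c,f) via R2 from parent(c,d), road(d,f)
round 1: derive span(c,j) via R2 from parent(c,c), road(c,j)
round 1: derive span(e,d) via R2 from parent(e,f), road(f,d)
round 1: derive span(e,e) via R2 from parent(e,f), road(f,e)
round 1: derive span(h,e) via R2 from parent(h,d), road(d,e)
round 1: derive span(h,f) via R2 from parent(h,d), road(d,f)
round 1: derive span(h,j) via R2 from parent(h,c), road(c,j)
round 1: derive span(i,d) via R2 from parent(i,a), road(a,d)
round 1: derive span(j,d) via R2 from parent(j,a), road(a,d)
round 2: derive span(a,c) via R1 from span(a,h), parent(h,c)
round 2: derive span(a,d) via R1 from span(a,h), parent(h,d)
round 2: derive span(a,e) via R1 from span(a,i), parent(i,e)
round 2: derive span(a,f) via R1 from span(a,i), parent(i,f)
round 2: derive span(a,j) via R1 from span(a,i), parent(i,j)
round 2: derive span(c,h) via R1 from span(c,a), parent(a,h)
round 2: derive span(c,i) via R1 from span(c,a), parent(a,i)
round 2: derive span(e,i) via R1 from span(e,f), parent(f,i)
round 2: derive span(f,a) via R1 from span(f,i), parent(i,a)
round 2: derive span(f,c) via R1 from span(f,i), parent(i,c)
round 2: derive span(f,e) via R1 from span(f,i), parent(i,e)
round 2: derive span(f,f) via R1 from span(f,i), parent(i,f)
round 2: derive span(f,j) via R1 from span(f,i), parent(i,j)
round 2: derive span(h,h) via R1 from span(h,a), parent(a,h)
round 2: derive span(h,i) via R1 from span(h,a), parent(a,i)
round 2: derive span(i,h) via R1 from span(i,a), parent(a,h)
round 2: derive span(i,i) via R1 from span(i,a), parent(a,i)
round 2: derive span(j,h) via R1 from span(j,a), parent(a,h)
round 2: derive span(j,i) via R1 from span(j,a), parent(a,i)
round 2: derive cover(a) via R3 from span(a,a), span(a,a)
round 2: derive cover(c) via R3 from span(c,a), span(a,a)
round 2: derive cover(e) via R3 from span(e,e), span(e,d)
round 2: derive cover(f) via R3 from span(f,i), span(i,a)
round 2: derive cover(h) via R3 from span(h,a), span(a,a)
round 2: derive cover(i) via R3 from span(i,a), span(a,a)
round 2: derive cover(j) via R3 from span(j,a), span(a,a)
round 3: derive span(e,a) via R1 from span(e,i), parent(i,a)
round 3: derive span(e,c) via R1 from span(e,i), parent(i,c)
round 3: derive span(e,j) via R1 from span(e,i), parent(i,j)
round 3: derive span(f,d) via R1 from span(f,c), parent(c,d)
round 3: derive span(f,h) via R1 from span(f,a), parent(a,h)
round 3: derive span(j,c) via R1 from span(j,h), parent(h,c)
round 3: derive span(j,e) via R1 from span(j,i), parent(i,e)
round 3: derive span(j,f) via R1 from span(j,i), parent(i,f)
round 3: derive span(j,j) via R1 from span(j,i), parent(i,j)
round 4: derive span(e,h) via R1 from span(e,a), parent(a,h)

yes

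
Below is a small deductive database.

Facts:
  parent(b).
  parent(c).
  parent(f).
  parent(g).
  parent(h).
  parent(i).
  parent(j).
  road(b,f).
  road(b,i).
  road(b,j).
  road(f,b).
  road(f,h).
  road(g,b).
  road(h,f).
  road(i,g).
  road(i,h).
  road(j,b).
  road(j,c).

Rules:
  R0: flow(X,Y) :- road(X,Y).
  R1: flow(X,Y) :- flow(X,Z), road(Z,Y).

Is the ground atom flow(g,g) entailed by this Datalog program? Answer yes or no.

round 1: derive flow(b,f) via R0 from road(b,f)
round 1: derive flow(b,i) via R0 from road(b,i)
round 1: derive flow(b,j) via R0 from road(b,j)
round 1: derive flow(f,b) via R0 from road(f,b)
round 1: derive flow(f,h) via R0 from road(f,h)
round 1: derive flow(g,b) via R0 from road(g,b)
round 1: derive flow(h,f) via R0 from road(h,f)
round 1: derive flow(i,g) via R0 from road(i,g)
round 1: derive flow(i,h) via R0 from road(i,h)
round 1: derive flow(j,b) via R0 from road(j,b)
round 1: derive flow(j,c) via R0 from road(j,c)
round 2: derive flow(b,b) via R1 from flow(b,f), road(f,b)
round 2: derive flow(b,c) via R1 from flow(b,j), road(j,c)
round 2: derive flow(b,g) via R1 from flow(b,i), road(i,g)
round 2: derive flow(b,h) via R1 from flow(b,f), road(f,h)
round 2: derive flow(f,f) via R1 from flow(f,b), road(b,f)
round 2: derive flow(f,i) via R1 from flow(f,b), road(b,i)
round 2: derive flow(f,j) via R1 from flow(f,b), road(b,j)
round 2: derive flow(g,f) via R1 from flow(g,b), road(b,f)
round 2: derive flow(g,i) via R1 from flow(g,b), road(b,i)
round 2: derive flow(g,j) via R1 from flow(g,b), road(b,j)
round 2: derive flow(h,b) via R1 from flow(h,f), road(f,b)
round 2: derive flow(h,h) via R1 from flow(h,f), road(f,h)
round 2: derive flow(i,b) via R1 from flow(i,g), road(g,b)
round 2: derive flow(i,f) via R1 from flow(i,h), road(h,f)
round 2: derive flow(j,f) via R1 from flow(j,b), road(b,f)
round 2: derive flow(j,i) via R1 from flow(j,b), road(b,i)
round 2: derive flow(j,j) via R1 from flow(j,b), road(b,j)
round 3: derive flow(f,c) via R1 from flow(f,j), road(j,c)
round 3: derive flow(f,g) via R1 from flow(f,i), road(i,g)
round 3: derive flow(g,c) via R1 from flow(g,j), road(j,c)
round 3: derive flow(g,g) via R1 from flow(g,i), road(i,g)
round 3: derive flow(g,h) via R1 from flow(g,f), road(f,h)
round 3: derive flow(h,i) via R1 from flow(h,b), road(b,i)
round 3: derive flow(h,j) via R1 from flow(h,b), road(b,j)
round 3: derive flow(i,i) via R1 from flow(i,b), road(b,i)
round 3: derive flow(i,j) via R1 from flow(i,b), road(b,j)
round 3: derive flow(j,g) via R1 from flow(j,i), road(i,g)
round 3: derive flow(j,h) via R1 from flow(j,f), road(f,h)
round 4: derive flow(h,c) via R1 from flow(h,j), road(j,c)
round 4: derive flow(h,g) via R1 from flow(h,i), road(i,g)
round 4: derive flow(i,c) via R1 from flow(i,j), road(j,c)

yes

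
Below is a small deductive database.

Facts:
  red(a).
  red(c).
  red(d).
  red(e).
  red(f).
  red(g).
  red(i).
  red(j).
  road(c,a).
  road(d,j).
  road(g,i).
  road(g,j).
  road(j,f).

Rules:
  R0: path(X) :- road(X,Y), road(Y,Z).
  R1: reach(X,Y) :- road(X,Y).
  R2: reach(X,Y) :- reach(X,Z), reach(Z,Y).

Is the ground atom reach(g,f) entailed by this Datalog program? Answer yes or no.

round 1: derive reach(c,a) via R1 from road(c,a)
round 1: derive reach(d,j) via R1 from road(d,j)
round 1: derive reach(g,i) via R1 from road(g,i)
round 1: derive reach(g,j) via R1 from road(g,j)
round 1: derive reach(j,f) via R1 from road(j,f)
round 2: derive reach(d,f) via R2 from reach(d,j), reach(j,f)
round 2: derive reach(g,f) via R2 from reach(g,j), reach(j,f)

yes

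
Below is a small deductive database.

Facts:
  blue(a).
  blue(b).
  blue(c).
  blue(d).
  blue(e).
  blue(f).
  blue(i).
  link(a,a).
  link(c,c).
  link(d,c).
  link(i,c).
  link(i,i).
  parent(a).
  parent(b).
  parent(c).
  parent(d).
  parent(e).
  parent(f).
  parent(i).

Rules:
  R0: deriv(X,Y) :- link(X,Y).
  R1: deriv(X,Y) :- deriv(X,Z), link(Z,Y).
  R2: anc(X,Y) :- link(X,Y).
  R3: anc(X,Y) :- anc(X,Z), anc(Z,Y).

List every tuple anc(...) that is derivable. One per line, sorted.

anc(a,a)
anc(c,c)
anc(d,c)
anc(i,c)
anc(i,i)

round 1: derive anc(a,a) via R2 from link(a,a)
round 1: derive anc(c,c) via R2 from link(c,c)
round 1: derive anc(d,c) via R2 from link(d,c)
round 1: derive anc(i,c) via R2 from link(i,c)
round 1: derive anc(i,i) via R2 from link(i,i)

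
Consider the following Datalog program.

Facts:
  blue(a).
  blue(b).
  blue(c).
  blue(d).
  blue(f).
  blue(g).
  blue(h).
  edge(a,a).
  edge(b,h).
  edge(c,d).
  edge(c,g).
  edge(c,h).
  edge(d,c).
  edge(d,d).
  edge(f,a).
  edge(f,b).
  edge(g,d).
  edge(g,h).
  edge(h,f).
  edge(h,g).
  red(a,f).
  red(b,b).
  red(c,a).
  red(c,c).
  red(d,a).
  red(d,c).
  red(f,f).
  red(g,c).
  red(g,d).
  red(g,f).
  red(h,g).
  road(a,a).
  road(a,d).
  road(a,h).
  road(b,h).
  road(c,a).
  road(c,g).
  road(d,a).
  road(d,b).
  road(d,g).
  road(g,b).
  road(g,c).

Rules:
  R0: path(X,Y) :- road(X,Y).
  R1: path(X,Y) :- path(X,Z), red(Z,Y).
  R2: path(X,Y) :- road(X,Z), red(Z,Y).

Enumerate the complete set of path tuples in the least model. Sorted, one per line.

path(a,a)
path(a,c)
path(a,d)
path(a,f)
path(a,g)
path(a,h)
path(b,a)
path(b,c)
path(b,d)
path(b,f)
path(b,g)
path(b,h)
path(c,a)
path(c,c)
path(c,d)
path(c,f)
path(c,g)
path(d,a)
path(d,b)
path(d,c)
path(d,d)
path(d,f)
path(d,g)
path(g,a)
path(g,b)
path(g,c)
path(g,f)

round 1: derive path(a,a) via R0 from road(a,a)
round 1: derive path(a,d) via R0 from road(a,d)
round 1: derive path(a,h) via R0 from road(a,h)
round 1: derive path(b,h) via R0 from road(b,h)
round 1: derive path(c,a) via R0 from road(c,a)
round 1: derive path(c,g) via R0 from road(c,g)
round 1: derive path(d,a) via R0 from road(d,a)
round 1: derive path(d,b) via R0 from road(d,b)
round 1: derive path(d,g) via R0 from road(d,g)
round 1: derive path(g,b) via R0 from road(g,b)
round 1: derive path(g,c) via R0 from road(g,c)
round 1: derive path(a,c) via R2 from road(a,d), red(d,c)
round 1: derive path(a,f) via R2 from road(a,a), red(a,f)
round 1: derive path(a,g) via R2 from road(a,h), red(h,g)
round 1: derive path(b,g) via R2 from road(b,h), red(h,g)
round 1: derive path(c,c) via R2 from road(c,g), red(g,c)
round 1: derive path(c,d) via R2 from road(c,g), red(g,d)
round 1: derive path(c,f) via R2 from road(c,a), red(a,f)
round 1: derive path(d,c) via R2 from road(d,g), red(g,c)
round 1: derive path(d,d) via R2 from road(d,g), red(g,d)
round 1: derive path(d,f) via R2 from road(d,a), red(a,f)
round 1: derive path(g,a) via R2 from road(g,c), red(c,a)
round 2: derive path(b,c) via R1 from path(b,g), red(g,c)
round 2: derive path(b,d) via R1 from path(b,g), red(g,d)
round 2: derive path(b,f) via R1 from path(b,g), red(g,f)
round 2: derive path(g,f) via R1 from path(g,a), red(a,f)
round 3: derive path(b,a) via R1 from path(b,c), red(c,a)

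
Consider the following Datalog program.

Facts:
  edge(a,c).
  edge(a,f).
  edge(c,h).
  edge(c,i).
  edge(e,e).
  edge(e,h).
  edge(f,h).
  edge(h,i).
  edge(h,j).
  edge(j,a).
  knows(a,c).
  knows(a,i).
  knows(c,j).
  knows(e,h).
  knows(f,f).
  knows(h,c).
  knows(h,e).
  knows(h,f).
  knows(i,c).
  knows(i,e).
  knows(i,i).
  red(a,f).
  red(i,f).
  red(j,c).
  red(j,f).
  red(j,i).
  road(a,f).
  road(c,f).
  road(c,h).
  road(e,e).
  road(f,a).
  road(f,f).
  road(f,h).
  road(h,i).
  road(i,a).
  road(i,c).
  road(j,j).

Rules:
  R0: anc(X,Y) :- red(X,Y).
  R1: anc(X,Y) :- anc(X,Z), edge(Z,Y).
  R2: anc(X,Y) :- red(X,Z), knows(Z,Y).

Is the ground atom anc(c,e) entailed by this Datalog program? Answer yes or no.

no

round 1: derive anc(a,f) via R0 from red(a,f)
round 1: derive anc(i,f) via R0 from red(i,f)
round 1: derive anc(j,c) via R0 from red(j,c)
round 1: derive anc(j,f) via R0 from red(j,f)
round 1: derive anc(j,i) via R0 from red(j,i)
round 1: derive anc(j,e) via R2 from red(j,i), knows(i,e)
round 1: derive anc(j,j) via R2 from red(j,c), knows(c,j)
round 2: derive anc(a,h) via R1 from anc(a,f), edge(f,h)
round 2: derive anc(i,h) via R1 from anc(i,f), edge(f,h)
round 2: derive anc(j,a) via R1 from anc(j,j), edge(j,a)
round 2: derive anc(j,h) via R1 from anc(j,c), edge(c,h)
round 3: derive anc(a,i) via R1 from anc(a,h), edge(h,i)
round 3: derive anc(a,j) via R1 from anc(a,h), edge(h,j)
round 3: derive anc(i,i) via R1 from anc(i,h), edge(h,i)
round 3: derive anc(i,j) via R1 from anc(i,h), edge(h,j)
round 4: derive anc(a,a) via R1 from anc(a,j), edge(j,a)
round 4: derive anc(i,a) via R1 from anc(i,j), edge(j,a)
round 5: derive anc(a,c) via R1 from anc(a,a), edge(a,c)
round 5: derive anc(i,c) via R1 from anc(i,a), edge(a,c)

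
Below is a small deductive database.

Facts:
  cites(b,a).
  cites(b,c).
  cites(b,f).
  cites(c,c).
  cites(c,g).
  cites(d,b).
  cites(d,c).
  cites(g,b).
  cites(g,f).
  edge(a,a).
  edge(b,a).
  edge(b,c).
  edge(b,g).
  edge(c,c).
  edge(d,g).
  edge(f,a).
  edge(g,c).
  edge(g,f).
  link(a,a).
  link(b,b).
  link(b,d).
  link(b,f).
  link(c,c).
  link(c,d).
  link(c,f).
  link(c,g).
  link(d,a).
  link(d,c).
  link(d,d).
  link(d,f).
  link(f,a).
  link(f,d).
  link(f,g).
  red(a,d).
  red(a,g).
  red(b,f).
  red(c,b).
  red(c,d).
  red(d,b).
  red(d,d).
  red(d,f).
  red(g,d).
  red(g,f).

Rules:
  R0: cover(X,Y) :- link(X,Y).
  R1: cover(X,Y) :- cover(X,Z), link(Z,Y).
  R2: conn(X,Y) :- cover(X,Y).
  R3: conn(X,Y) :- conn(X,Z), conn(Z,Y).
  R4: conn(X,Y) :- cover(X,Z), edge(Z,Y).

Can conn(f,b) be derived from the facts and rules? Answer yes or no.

no

round 1: derive cover(a,a) via R0 from link(a,a)
round 1: derive cover(b,b) via R0 from link(b,b)
round 1: derive cover(b,d) via R0 from link(b,d)
round 1: derive cover(b,f) via R0 from link(b,f)
round 1: derive cover(c,c) via R0 from link(c,c)
round 1: derive cover(c,d) via R0 from link(c,d)
round 1: derive cover(c,f) via R0 from link(c,f)
round 1: derive cover(c,g) via R0 from link(c,g)
round 1: derive cover(d,a) via R0 from link(d,a)
round 1: derive cover(d,c) via R0 from link(d,c)
round 1: derive cover(d,d) via R0 from link(d,d)
round 1: derive cover(d,f) via R0 from link(d,f)
round 1: derive cover(f,a) via R0 from link(f,a)
round 1: derive cover(f,d) via R0 from link(f,d)
round 1: derive cover(f,g) via R0 from link(f,g)
round 2: derive cover(b,a) via R1 from cover(b,d), link(d,a)
round 2: derive cover(b,c) via R1 from cover(b,d), link(d,c)
round 2: derive cover(b,g) via R1 from cover(b,f), link(f,g)
round 2: derive cover(c,a) via R1 from cover(c,d), link(d,a)
round 2: derive cover(d,g) via R1 from cover(d,c), link(c,g)
round 2: derive cover(f,c) via R1 from cover(f,d), link(d,c)
round 2: derive cover(f,f) via R1 from cover(f,d), link(d,f)
round 2: derive conn(a,a) via R2 from cover(a,a)
round 2: derive conn(b,b) via R2 from cover(b,b)
round 2: derive conn(b,d) via R2 from cover(b,d)
round 2: derive conn(b,f) via R2 from cover(b,f)
round 2: derive conn(c,c) via R2 from cover(c,c)
round 2: derive conn(c,d) via R2 from cover(c,d)
round 2: derive conn(c,f) via R2 from cover(c,f)
round 2: derive conn(c,g) via R2 from cover(c,g)
round 2: derive conn(d,a) via R2 from cover(d,a)
round 2: derive conn(d,c) via R2 from cover(d,c)
round 2: derive conn(d,d) via R2 from cover(d,d)
round 2: derive conn(d,f) via R2 from cover(d,f)
round 2: derive conn(f,a) via R2 from cover(f,a)
round 2: derive conn(f,d) via R2 from cover(f,d)
round 2: derive conn(f,g) via R2 from cover(f,g)
round 2: derive conn(b,a) via R4 from cover(b,b), edge(b,a)
round 2: derive conn(b,c) via R4 from cover(b,b), edge(b,c)
round 2: derive conn(b,g) via R4 from cover(b,b), edge(b,g)
round 2: derive conn(c,a) via R4 from cover(c,f), edge(f,a)
round 2: derive conn(d,g) via R4 from cover(d,d), edge(d,g)
round 2: derive conn(f,c) via R4 from cover(f,g), edge(g,c)
round 2: derive conn(f,f) via R4 from cover(f,g), edge(g,f)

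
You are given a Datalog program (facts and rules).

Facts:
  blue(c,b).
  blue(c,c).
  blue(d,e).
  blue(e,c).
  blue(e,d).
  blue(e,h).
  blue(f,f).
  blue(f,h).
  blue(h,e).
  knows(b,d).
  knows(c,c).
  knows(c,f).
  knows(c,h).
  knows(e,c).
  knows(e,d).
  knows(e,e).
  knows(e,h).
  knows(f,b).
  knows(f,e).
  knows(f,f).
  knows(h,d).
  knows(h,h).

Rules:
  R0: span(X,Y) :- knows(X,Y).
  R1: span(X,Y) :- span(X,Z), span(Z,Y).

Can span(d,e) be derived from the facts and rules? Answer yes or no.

no

round 1: derive span(b,d) via R0 from knows(b,d)
round 1: derive span(c,c) via R0 from knows(c,c)
round 1: derive span(c,f) via R0 from knows(c,f)
round 1: derive span(c,h) via R0 from knows(c,h)
round 1: derive span(e,c) via R0 from knows(e,c)
round 1: derive span(e,d) via R0 from knows(e,d)
round 1: derive span(e,e) via R0 from knows(e,e)
round 1: derive span(e,h) via R0 from knows(e,h)
round 1: derive span(f,b) via R0 from knows(f,b)
round 1: derive span(f,e) via R0 from knows(f,e)
round 1: derive span(f,f) via R0 from knows(f,f)
round 1: derive span(h,d) via R0 from knows(h,d)
round 1: derive span(h,h) via R0 from knows(h,h)
round 2: derive span(c,b) via R1 from span(c,f), span(f,b)
round 2: derive span(c,d) via R1 from span(c,h), span(h,d)
round 2: derive span(c,e) via R1 from span(c,f), span(f,e)
round 2: derive span(e,f) via R1 from span(e,c), span(c,f)
round 2: derive span(f,c) via R1 from span(f,e), span(e,c)
round 2: derive span(f,d) via R1 from span(f,b), span(b,d)
round 2: derive span(f,h) via R1 from span(f,e), span(e,h)
round 3: derive span(e,b) via R1 from span(e,c), span(c,b)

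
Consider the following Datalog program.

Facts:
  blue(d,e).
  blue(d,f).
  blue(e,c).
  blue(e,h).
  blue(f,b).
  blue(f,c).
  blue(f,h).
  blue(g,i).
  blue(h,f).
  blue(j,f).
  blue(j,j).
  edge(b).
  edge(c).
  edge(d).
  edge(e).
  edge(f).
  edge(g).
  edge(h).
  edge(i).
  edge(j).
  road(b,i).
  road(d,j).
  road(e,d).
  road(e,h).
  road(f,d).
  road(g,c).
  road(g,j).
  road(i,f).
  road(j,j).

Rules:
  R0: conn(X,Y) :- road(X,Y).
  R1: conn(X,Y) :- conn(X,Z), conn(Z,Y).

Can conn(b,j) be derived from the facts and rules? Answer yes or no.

round 1: derive conn(b,i) via R0 from road(b,i)
round 1: derive conn(d,j) via R0 from road(d,j)
round 1: derive conn(e,d) via R0 from road(e,d)
round 1: derive conn(e,h) via R0 from road(e,h)
round 1: derive conn(f,d) via R0 from road(f,d)
round 1: derive conn(g,c) via R0 from road(g,c)
round 1: derive conn(g,j) via R0 from road(g,j)
round 1: derive conn(i,f) via R0 from road(i,f)
round 1: derive conn(j,j) via R0 from road(j,j)
round 2: derive conn(b,f) via R1 from conn(b,i), conn(i,f)
round 2: derive conn(e,j) via R1 from conn(e,d), conn(d,j)
round 2: derive conn(f,j) via R1 from conn(f,d), conn(d,j)
round 2: derive conn(i,d) via R1 from conn(i,f), conn(f,d)
round 3: derive conn(b,d) via R1 from conn(b,f), conn(f,d)
round 3: derive conn(b,j) via R1 from conn(b,f), conn(f,j)
round 3: derive conn(i,j) via R1 from conn(i,d), conn(d,j)

yes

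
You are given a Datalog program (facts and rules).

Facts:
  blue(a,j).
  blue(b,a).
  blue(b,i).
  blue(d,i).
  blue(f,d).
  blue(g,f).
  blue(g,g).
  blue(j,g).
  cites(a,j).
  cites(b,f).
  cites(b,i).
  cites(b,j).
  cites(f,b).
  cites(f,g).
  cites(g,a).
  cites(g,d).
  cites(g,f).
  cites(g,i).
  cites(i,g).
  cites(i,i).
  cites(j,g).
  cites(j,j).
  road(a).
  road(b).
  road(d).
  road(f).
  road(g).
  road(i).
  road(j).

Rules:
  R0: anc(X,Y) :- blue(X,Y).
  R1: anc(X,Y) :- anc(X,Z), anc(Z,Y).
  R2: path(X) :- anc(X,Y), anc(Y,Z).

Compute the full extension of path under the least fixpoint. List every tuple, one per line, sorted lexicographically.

round 1: derive anc(a,j) via R0 from blue(a,j)
round 1: derive anc(b,a) via R0 from blue(b,a)
round 1: derive anc(b,i) via R0 from blue(b,i)
round 1: derive anc(d,i) via R0 from blue(d,i)
round 1: derive anc(f,d) via R0 from blue(f,d)
round 1: derive anc(g,f) via R0 from blue(g,f)
round 1: derive anc(g,g) via R0 from blue(g,g)
round 1: derive anc(j,g) via R0 from blue(j,g)
round 2: derive anc(a,g) via R1 from anc(a,j), anc(j,g)
round 2: derive anc(b,j) via R1 from anc(b,a), anc(a,j)
round 2: derive anc(f,i) via R1 from anc(f,d), anc(d,i)
round 2: derive anc(g,d) via R1 from anc(g,f), anc(f,d)
round 2: derive anc(j,f) via R1 from anc(j,g), anc(g,f)
round 2: derive path(a) via R2 from anc(a,j), anc(j,g)
round 2: derive path(b) via R2 from anc(b,a), anc(a,j)
round 2: derive path(f) via R2 from anc(f,d), anc(d,i)
round 2: derive path(g) via R2 from anc(g,f), anc(f,d)
round 2: derive path(j) via R2 from anc(j,g), anc(g,f)
round 3: derive anc(a,d) via R1 from anc(a,g), anc(g,d)
round 3: derive anc(a,f) via R1 from anc(a,g), anc(g,f)
round 3: derive anc(b,f) via R1 from anc(b,j), anc(j,f)
round 3: derive anc(b,g) via R1 from anc(b,a), anc(a,g)
round 3: derive anc(g,i) via R1 from anc(g,d), anc(d,i)
round 3: derive anc(j,d) via R1 from anc(j,f), anc(f,d)
round 3: derive anc(j,i) via R1 from anc(j,f), anc(f,i)
round 4: derive anc(a,i) via R1 from anc(a,d), anc(d,i)
round 4: derive anc(b,d) via R1 from anc(b,a), anc(a,d)

path(a)
path(b)
path(f)
path(g)
path(j)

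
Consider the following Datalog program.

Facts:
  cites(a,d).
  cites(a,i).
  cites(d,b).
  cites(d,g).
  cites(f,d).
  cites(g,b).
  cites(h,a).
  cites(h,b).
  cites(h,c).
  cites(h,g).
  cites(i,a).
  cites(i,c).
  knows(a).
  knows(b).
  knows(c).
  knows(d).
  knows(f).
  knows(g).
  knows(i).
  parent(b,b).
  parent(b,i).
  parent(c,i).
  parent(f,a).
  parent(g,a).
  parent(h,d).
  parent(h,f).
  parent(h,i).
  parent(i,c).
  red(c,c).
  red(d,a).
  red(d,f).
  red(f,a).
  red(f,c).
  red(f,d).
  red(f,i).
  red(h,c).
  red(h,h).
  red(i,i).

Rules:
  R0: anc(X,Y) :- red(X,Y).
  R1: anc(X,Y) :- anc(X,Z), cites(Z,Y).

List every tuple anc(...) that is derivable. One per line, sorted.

round 1: derive anc(c,c) via R0 from red(c,c)
round 1: derive anc(d,a) via R0 from red(d,a)
round 1: derive anc(d,f) via R0 from red(d,f)
round 1: derive anc(f,a) via R0 from red(f,a)
round 1: derive anc(f,c) via R0 from red(f,c)
round 1: derive anc(f,d) via R0 from red(f,d)
round 1: derive anc(f,i) via R0 from red(f,i)
round 1: derive anc(h,c) via R0 from red(h,c)
round 1: derive anc(h,h) via R0 from red(h,h)
round 1: derive anc(i,i) via R0 from red(i,i)
round 2: derive anc(d,d) via R1 from anc(d,a), cites(a,d)
round 2: derive anc(d,i) via R1 from anc(d,a), cites(a,i)
round 2: derive anc(f,b) via R1 from anc(f,d), cites(d,b)
round 2: derive anc(f,g) via R1 from anc(f,d), cites(d,g)
round 2: derive anc(h,a) via R1 from anc(h,h), cites(h,a)
round 2: derive anc(h,b) via R1 from anc(h,h), cites(h,b)
round 2: derive anc(h,g) via R1 from anc(h,h), cites(h,g)
round 2: derive anc(i,a) via R1 from anc(i,i), cites(i,a)
round 2: derive anc(i,c) via R1 from anc(i,i), cites(i,c)
round 3: derive anc(d,b) via R1 from anc(d,d), cites(d,b)
round 3: derive anc(d,c) via R1 from anc(d,i), cites(i,c)
round 3: derive anc(d,g) via R1 from anc(d,d), cites(d,g)
round 3: derive anc(h,d) via R1 from anc(h,a), cites(a,d)
round 3: derive anc(h,i) via R1 from anc(h,a), cites(a,i)
round 3: derive anc(i,d) via R1 from anc(i,a), cites(a,d)
round 4: derive anc(i,b) via R1 from anc(i,d), cites(d,b)
round 4: derive anc(i,g) via R1 from anc(i,d), cites(d,g)

anc(c,c)
anc(d,a)
anc(d,b)
anc(d,c)
anc(d,d)
anc(d,f)
anc(d,g)
anc(d,i)
anc(f,a)
anc(f,b)
anc(f,c)
anc(f,d)
anc(f,g)
anc(f,i)
anc(h,a)
anc(h,b)
anc(h,c)
anc(h,d)
anc(h,g)
anc(h,h)
anc(h,i)
anc(i,a)
anc(i,b)
anc(i,c)
anc(i,d)
anc(i,g)
anc(i,i)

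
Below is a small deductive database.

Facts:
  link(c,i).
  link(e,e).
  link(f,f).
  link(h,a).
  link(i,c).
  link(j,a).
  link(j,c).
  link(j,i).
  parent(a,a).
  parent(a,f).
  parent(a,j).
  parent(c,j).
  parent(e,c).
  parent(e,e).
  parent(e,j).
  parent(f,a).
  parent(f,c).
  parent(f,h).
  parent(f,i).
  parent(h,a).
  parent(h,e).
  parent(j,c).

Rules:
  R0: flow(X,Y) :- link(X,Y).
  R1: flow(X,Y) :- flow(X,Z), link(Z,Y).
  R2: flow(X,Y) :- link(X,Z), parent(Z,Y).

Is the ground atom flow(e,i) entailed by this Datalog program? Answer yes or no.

yes

round 1: derive flow(c,i) via R0 from link(c,i)
round 1: derive flow(e,e) via R0 from link(e,e)
round 1: derive flow(f,f) via R0 from link(f,f)
round 1: derive flow(h,a) via R0 from link(h,a)
round 1: derive flow(i,c) via R0 from link(i,c)
round 1: derive flow(j,a) via R0 from link(j,a)
round 1: derive flow(j,c) via R0 from link(j,c)
round 1: derive flow(j,i) via R0 from link(j,i)
round 1: derive flow(e,c) via R2 from link(e,e), parent(e,c)
round 1: derive flow(e,j) via R2 from link(e,e), parent(e,j)
round 1: derive flow(f,a) via R2 from link(f,f), parent(f,a)
round 1: derive flow(f,c) via R2 from link(f,f), parent(f,c)
round 1: derive flow(f,h) via R2 from link(f,f), parent(f,h)
round 1: derive flow(f,i) via R2 from link(f,f), parent(f,i)
round 1: derive flow(h,f) via R2 from link(h,a), parent(a,f)
round 1: derive flow(h,j) via R2 from link(h,a), parent(a,j)
round 1: derive flow(i,j) via R2 from link(i,c), parent(c,j)
round 1: derive flow(j,f) via R2 from link(j,a), parent(a,f)
round 1: derive flow(j,j) via R2 from link(j,a), parent(a,j)
round 2: derive flow(c,c) via R1 from flow(c,i), link(i,c)
round 2: derive flow(e,a) via R1 from flow(e,j), link(j,a)
round 2: derive flow(e,i) via R1 from flow(e,c), link(c,i)
round 2: derive flow(h,c) via R1 from flow(h,j), link(j,c)
round 2: derive flow(h,i) via R1 from flow(h,j), link(j,i)
round 2: derive flow(i,a) via R1 from flow(i,j), link(j,a)
round 2: derive flow(i,i) via R1 from flow(i,c), link(c,i)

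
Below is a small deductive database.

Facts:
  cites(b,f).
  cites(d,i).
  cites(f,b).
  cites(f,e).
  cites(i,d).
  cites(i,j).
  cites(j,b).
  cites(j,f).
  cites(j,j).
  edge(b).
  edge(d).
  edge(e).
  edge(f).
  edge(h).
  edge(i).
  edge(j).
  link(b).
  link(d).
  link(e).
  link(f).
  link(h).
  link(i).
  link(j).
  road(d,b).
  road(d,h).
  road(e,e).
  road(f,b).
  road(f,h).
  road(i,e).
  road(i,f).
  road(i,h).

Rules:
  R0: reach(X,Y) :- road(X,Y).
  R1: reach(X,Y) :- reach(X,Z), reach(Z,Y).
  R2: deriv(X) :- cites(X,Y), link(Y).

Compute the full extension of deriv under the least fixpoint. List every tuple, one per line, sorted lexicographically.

round 1: derive deriv(b) via R2 from cites(b,f), link(f)
round 1: derive deriv(d) via R2 from cites(d,i), link(i)
round 1: derive deriv(f) via R2 from cites(f,b), link(b)
round 1: derive deriv(i) via R2 from cites(i,d), link(d)
round 1: derive deriv(j) via R2 from cites(j,b), link(b)

deriv(b)
deriv(d)
deriv(f)
deriv(i)
deriv(j)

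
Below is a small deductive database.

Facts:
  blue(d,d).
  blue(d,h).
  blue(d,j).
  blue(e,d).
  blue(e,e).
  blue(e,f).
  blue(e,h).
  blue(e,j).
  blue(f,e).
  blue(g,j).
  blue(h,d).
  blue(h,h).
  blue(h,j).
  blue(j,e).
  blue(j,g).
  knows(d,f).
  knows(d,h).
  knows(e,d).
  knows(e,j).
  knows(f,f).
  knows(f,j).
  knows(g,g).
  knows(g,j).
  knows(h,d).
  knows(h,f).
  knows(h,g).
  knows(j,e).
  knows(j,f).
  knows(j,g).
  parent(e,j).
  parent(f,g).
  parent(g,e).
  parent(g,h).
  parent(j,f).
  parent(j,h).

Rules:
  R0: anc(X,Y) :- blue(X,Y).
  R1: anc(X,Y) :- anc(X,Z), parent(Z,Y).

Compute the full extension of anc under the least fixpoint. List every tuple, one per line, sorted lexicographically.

round 1: derive anc(d,d) via R0 from blue(d,d)
round 1: derive anc(d,h) via R0 from blue(d,h)
round 1: derive anc(d,j) via R0 from blue(d,j)
round 1: derive anc(e,d) via R0 from blue(e,d)
round 1: derive anc(e,e) via R0 from blue(e,e)
round 1: derive anc(e,f) via R0 from blue(e,f)
round 1: derive anc(e,h) via R0 from blue(e,h)
round 1: derive anc(e,j) via R0 from blue(e,j)
round 1: derive anc(f,e) via R0 from blue(f,e)
round 1: derive anc(g,j) via R0 from blue(g,j)
round 1: derive anc(h,d) via R0 from blue(h,d)
round 1: derive anc(h,h) via R0 from blue(h,h)
round 1: derive anc(h,j) via R0 from blue(h,j)
round 1: derive anc(j,e) via R0 from blue(j,e)
round 1: derive anc(j,g) via R0 from blue(j,g)
round 2: derive anc(d,f) via R1 from anc(d,j), parent(j,f)
round 2: derive anc(e,g) via R1 from anc(e,f), parent(f,g)
round 2: derive anc(f,j) via R1 from anc(f,e), parent(e,j)
round 2: derive anc(g,f) via R1 from anc(g,j), parent(j,f)
round 2: derive anc(g,h) via R1 from anc(g,j), parent(j,h)
round 2: derive anc(h,f) via R1 from anc(h,j), parent(j,f)
round 2: derive anc(j,h) via R1 from anc(j,g), parent(g,h)
round 2: derive anc(j,j) via R1 from anc(j,e), parent(e,j)
round 3: derive anc(d,g) via R1 from anc(d,f), parent(f,g)
round 3: derive anc(f,f) via R1 from anc(f,j), parent(j,f)
round 3: derive anc(f,h) via R1 from anc(f,j), parent(j,h)
round 3: derive anc(g,g) via R1 from anc(g,f), parent(f,g)
round 3: derive anc(h,g) via R1 from anc(h,f), parent(f,g)
round 3: derive anc(j,f) via R1 from anc(j,j), parent(j,f)
round 4: derive anc(d,e) via R1 from anc(d,g), parent(g,e)
round 4: derive anc(f,g) via R1 from anc(f,f), parent(f,g)
round 4: derive anc(g,e) via R1 from anc(g,g), parent(g,e)
round 4: derive anc(h,e) via R1 from anc(h,g), parent(g,e)

anc(d,d)
anc(d,e)
anc(d,f)
anc(d,g)
anc(d,h)
anc(d,j)
anc(e,d)
anc(e,e)
anc(e,f)
anc(e,g)
anc(e,h)
anc(e,j)
anc(f,e)
anc(f,f)
anc(f,g)
anc(f,h)
anc(f,j)
anc(g,e)
anc(g,f)
anc(g,g)
anc(g,h)
anc(g,j)
anc(h,d)
anc(h,e)
anc(h,f)
anc(h,g)
anc(h,h)
anc(h,j)
anc(j,e)
anc(j,f)
anc(j,g)
anc(j,h)
anc(j,j)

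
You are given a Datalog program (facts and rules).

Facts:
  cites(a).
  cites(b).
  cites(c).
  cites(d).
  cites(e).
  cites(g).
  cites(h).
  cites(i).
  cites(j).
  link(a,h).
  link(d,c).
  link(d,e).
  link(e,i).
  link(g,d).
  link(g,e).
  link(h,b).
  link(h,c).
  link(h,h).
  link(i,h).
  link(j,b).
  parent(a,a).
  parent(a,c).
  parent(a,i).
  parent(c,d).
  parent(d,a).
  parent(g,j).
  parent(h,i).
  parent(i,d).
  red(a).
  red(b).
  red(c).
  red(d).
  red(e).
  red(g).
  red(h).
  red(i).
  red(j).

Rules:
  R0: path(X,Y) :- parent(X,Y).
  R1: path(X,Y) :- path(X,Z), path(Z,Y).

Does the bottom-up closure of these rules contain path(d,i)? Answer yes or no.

yes

round 1: derive path(a,a) via R0 from parent(a,a)
round 1: derive path(a,c) via R0 from parent(a,c)
round 1: derive path(a,i) via R0 from parent(a,i)
round 1: derive path(c,d) via R0 from parent(c,d)
round 1: derive path(d,a) via R0 from parent(d,a)
round 1: derive path(g,j) via R0 from parent(g,j)
round 1: derive path(h,i) via R0 from parent(h,i)
round 1: derive path(i,d) via R0 from parent(i,d)
round 2: derive path(a,d) via R1 from path(a,c), path(c,d)
round 2: derive path(c,a) via R1 from path(c,d), path(d,a)
round 2: derive path(d,c) via R1 from path(d,a), path(a,c)
round 2: derive path(d,i) via R1 from path(d,a), path(a,i)
round 2: derive path(h,d) via R1 from path(h,i), path(i,d)
round 2: derive path(i,a) via R1 from path(i,d), path(d,a)
round 3: derive path(c,c) via R1 from path(c,a), path(a,c)
round 3: derive path(c,i) via R1 from path(c,a), path(a,i)
round 3: derive path(d,d) via R1 from path(d,a), path(a,d)
round 3: derive path(h,a) via R1 from path(h,d), path(d,a)
round 3: derive path(h,c) via R1 from path(h,d), path(d,c)
round 3: derive path(i,c) via R1 from path(i,a), path(a,c)
round 3: derive path(i,i) via R1 from path(i,a), path(a,i)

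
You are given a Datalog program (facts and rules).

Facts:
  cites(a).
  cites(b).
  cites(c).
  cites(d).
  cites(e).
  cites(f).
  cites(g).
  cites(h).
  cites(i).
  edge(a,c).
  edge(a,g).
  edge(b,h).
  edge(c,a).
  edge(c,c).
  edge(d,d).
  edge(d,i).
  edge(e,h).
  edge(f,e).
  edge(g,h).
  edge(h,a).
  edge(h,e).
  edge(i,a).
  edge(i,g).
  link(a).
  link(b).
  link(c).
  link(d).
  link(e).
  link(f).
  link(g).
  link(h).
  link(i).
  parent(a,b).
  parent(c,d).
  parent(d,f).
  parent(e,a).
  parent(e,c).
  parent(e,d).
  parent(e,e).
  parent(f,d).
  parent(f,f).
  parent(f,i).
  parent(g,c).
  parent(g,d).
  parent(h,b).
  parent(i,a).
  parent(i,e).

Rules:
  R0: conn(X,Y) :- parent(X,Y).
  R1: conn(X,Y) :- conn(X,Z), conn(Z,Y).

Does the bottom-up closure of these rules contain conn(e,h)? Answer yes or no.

no

round 1: derive conn(a,b) via R0 from parent(a,b)
round 1: derive conn(c,d) via R0 from parent(c,d)
round 1: derive conn(d,f) via R0 from parent(d,f)
round 1: derive conn(e,a) via R0 from parent(e,a)
round 1: derive conn(e,c) via R0 from parent(e,c)
round 1: derive conn(e,d) via R0 from parent(e,d)
round 1: derive conn(e,e) via R0 from parent(e,e)
round 1: derive conn(f,d) via R0 from parent(f,d)
round 1: derive conn(f,f) via R0 from parent(f,f)
round 1: derive conn(f,i) via R0 from parent(f,i)
round 1: derive conn(g,c) via R0 from parent(g,c)
round 1: derive conn(g,d) via R0 from parent(g,d)
round 1: derive conn(h,b) via R0 from parent(h,b)
round 1: derive conn(i,a) via R0 from parent(i,a)
round 1: derive conn(i,e) via R0 from parent(i,e)
round 2: derive conn(c,f) via R1 from conn(c,d), conn(d,f)
round 2: derive conn(d,d) via R1 from conn(d,f), conn(f,d)
round 2: derive conn(d,i) via R1 from conn(d,f), conn(f,i)
round 2: derive conn(e,b) via R1 from conn(e,a), conn(a,b)
round 2: derive conn(e,f) via R1 from conn(e,d), conn(d,f)
round 2: derive conn(f,a) via R1 from conn(f,i), conn(i,a)
round 2: derive conn(f,e) via R1 from conn(f,i), conn(i,e)
round 2: derive conn(g,f) via R1 from conn(g,d), conn(d,f)
round 2: derive conn(i,b) via R1 from conn(i,a), conn(a,b)
round 2: derive conn(i,c) via R1 from conn(i,e), conn(e,c)
round 2: derive conn(i,d) via R1 from conn(i,e), conn(e,d)
round 3: derive conn(c,a) via R1 from conn(c,f), conn(f,a)
round 3: derive conn(c,e) via R1 from conn(c,f), conn(f,e)
round 3: derive conn(c,i) via R1 from conn(c,d), conn(d,i)
round 3: derive conn(d,a) via R1 from conn(d,f), conn(f,a)
round 3: derive conn(d,b) via R1 from conn(d,i), conn(i,b)
round 3: derive conn(d,c) via R1 from conn(d,i), conn(i,c)
round 3: derive conn(d,e) via R1 from conn(d,f), conn(f,e)
round 3: derive conn(e,i) via R1 from conn(e,d), conn(d,i)
round 3: derive conn(f,b) via R1 from conn(f,a), conn(a,b)
round 3: derive conn(f,c) via R1 from conn(f,e), conn(e,c)
round 3: derive conn(g,a) via R1 from conn(g,f), conn(f,a)
round 3: derive conn(g,e) via R1 from conn(g,f), conn(f,e)
round 3: derive conn(g,i) via R1 from conn(g,d), conn(d,i)
round 3: derive conn(i,f) via R1 from conn(i,c), conn(c,f)
round 3: derive conn(i,i) via R1 from conn(i,d), conn(d,i)
round 4: derive conn(c,b) via R1 from conn(c,a), conn(a,b)
round 4: derive conn(c,c) via R1 from conn(c,d), conn(d,c)
round 4: derive conn(g,b) via R1 from conn(g,a), conn(a,b)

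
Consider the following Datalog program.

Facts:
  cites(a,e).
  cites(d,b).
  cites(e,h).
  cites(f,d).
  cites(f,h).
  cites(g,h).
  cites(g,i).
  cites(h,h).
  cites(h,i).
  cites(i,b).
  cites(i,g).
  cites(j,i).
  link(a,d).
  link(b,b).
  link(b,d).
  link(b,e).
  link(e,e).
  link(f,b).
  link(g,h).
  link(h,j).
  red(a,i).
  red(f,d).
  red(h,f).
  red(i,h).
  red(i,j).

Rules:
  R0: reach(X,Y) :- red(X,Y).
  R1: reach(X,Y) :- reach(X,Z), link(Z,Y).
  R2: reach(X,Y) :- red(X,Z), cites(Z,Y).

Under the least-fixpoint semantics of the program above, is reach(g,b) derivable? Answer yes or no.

no

round 1: derive reach(a,i) via R0 from red(a,i)
round 1: derive reach(f,d) via R0 from red(f,d)
round 1: derive reach(h,f) via R0 from red(h,f)
round 1: derive reach(i,h) via R0 from red(i,h)
round 1: derive reach(i,j) via R0 from red(i,j)
round 1: derive reach(a,b) via R2 from red(a,i), cites(i,b)
round 1: derive reach(a,g) via R2 from red(a,i), cites(i,g)
round 1: derive reach(f,b) via R2 from red(f,d), cites(d,b)
round 1: derive reach(h,d) via R2 from red(h,f), cites(f,d)
round 1: derive reach(h,h) via R2 from red(h,f), cites(f,h)
round 1: derive reach(i,i) via R2 from red(i,h), cites(h,i)
round 2: derive reach(a,d) via R1 from reach(a,b), link(b,d)
round 2: derive reach(a,e) via R1 from reach(a,b), link(b,e)
round 2: derive reach(a,h) via R1 from reach(a,g), link(g,h)
round 2: derive reach(f,e) via R1 from reach(f,b), link(b,e)
round 2: derive reach(h,b) via R1 from reach(h,f), link(f,b)
round 2: derive reach(h,j) via R1 from reach(h,h), link(h,j)
round 3: derive reach(a,j) via R1 from reach(a,h), link(h,j)
round 3: derive reach(h,e) via R1 from reach(h,b), link(b,e)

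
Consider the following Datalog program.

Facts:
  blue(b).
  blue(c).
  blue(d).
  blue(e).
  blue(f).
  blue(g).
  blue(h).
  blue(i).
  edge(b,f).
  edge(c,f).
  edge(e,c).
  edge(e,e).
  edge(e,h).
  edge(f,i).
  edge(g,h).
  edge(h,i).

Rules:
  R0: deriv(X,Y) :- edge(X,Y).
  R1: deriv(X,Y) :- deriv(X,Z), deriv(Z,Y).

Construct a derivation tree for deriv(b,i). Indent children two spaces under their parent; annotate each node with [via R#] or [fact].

round 1: derive deriv(b,f) via R0 from edge(b,f)
round 1: derive deriv(c,f) via R0 from edge(c,f)
round 1: derive deriv(e,c) via R0 from edge(e,c)
round 1: derive deriv(e,e) via R0 from edge(e,e)
round 1: derive deriv(e,h) via R0 from edge(e,h)
round 1: derive deriv(f,i) via R0 from edge(f,i)
round 1: derive deriv(g,h) via R0 from edge(g,h)
round 1: derive deriv(h,i) via R0 from edge(h,i)
round 2: derive deriv(b,i) via R1 from deriv(b,f), deriv(f,i)
round 2: derive deriv(c,i) via R1 from deriv(c,f), deriv(f,i)
round 2: derive deriv(e,f) via R1 from deriv(e,c), deriv(c,f)
round 2: derive deriv(e,i) via R1 from deriv(e,h), deriv(h,i)
round 2: derive deriv(g,i) via R1 from deriv(g,h), deriv(h,i)

deriv(b,i)  [via R1]
  deriv(b,f)  [via R0]
    edge(b,f)  [fact]
  deriv(f,i)  [via R0]
    edge(f,i)  [fact]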